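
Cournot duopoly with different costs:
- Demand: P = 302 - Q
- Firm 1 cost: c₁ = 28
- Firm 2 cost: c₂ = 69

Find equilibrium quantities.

q₁* = 105.0, q₂* = 64.0

Work:
Reaction: q₁ = (302 - 28 - q₂)/2
Reaction: q₂ = (302 - 69 - q₁)/2
Solve simultaneously:
q₁* = (302 - 2×28 + 69)/3 = 105.0
q₂* = (302 - 2×69 + 28)/3 = 64.0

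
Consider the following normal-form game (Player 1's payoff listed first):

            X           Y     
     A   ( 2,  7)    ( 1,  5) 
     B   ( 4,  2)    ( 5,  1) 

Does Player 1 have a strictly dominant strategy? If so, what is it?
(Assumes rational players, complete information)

Yes, Player 1's strictly dominant strategy is B

Work:
A strategy strictly dominates another if it gives a strictly higher payoff against every opponent action. Compare each pair of P1's strategies column-by-column:
  A vs B: [2 vs 4, 1 vs 5] → A does not strictly dominate B (column X: 2 ≤ 4)
  B vs A: [4 vs 2, 5 vs 1] → B strictly dominates A
B strictly dominates every other strategy → strictly dominant.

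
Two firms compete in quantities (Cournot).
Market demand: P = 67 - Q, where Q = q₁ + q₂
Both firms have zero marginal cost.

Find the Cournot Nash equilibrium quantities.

q₁* = q₂* = 22.33; P* = 22.33

Work:
Profit: π_i = P·q_i = (a - q_i - q_j)·q_i
FOC: ∂π_i/∂q_i = a - 2q_i - q_j = 0
Reaction function: q_i = (67 - q_j)/2
Symmetry: q* = 67/3 = 22.33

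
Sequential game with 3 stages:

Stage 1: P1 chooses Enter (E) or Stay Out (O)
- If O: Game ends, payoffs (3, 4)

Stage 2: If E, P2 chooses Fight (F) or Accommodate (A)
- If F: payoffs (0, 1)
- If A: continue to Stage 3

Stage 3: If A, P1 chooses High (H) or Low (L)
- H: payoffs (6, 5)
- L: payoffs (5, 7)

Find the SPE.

SPE: (E, A, H); Outcome (6, 5)

Work:
Stage 3: P1 chooses H (6 vs 5)
Stage 2: P2: F->1, A->5 (anticipating H). Choose A
Stage 1: P1: O->3, E->6 (anticipating A, H). Choose E
SPE path: E -> A -> H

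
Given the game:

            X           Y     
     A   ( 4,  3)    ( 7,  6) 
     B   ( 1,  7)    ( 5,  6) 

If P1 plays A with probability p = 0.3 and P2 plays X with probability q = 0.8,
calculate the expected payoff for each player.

E[P1] = 2.64, E[P2] = 5.84

Work:
E[P1] = p·q·π₁(A,X) + p·(1-q)·π₁(A,Y) + (1-p)·q·π₁(B,X) + (1-p)·(1-q)·π₁(B,Y)
= 0.3·0.8·4 + 0.3·0.2·7 + 0.7·0.8·1 + 0.7·0.2·5
= 2.64

E[P2] = 5.84 (similar calculation)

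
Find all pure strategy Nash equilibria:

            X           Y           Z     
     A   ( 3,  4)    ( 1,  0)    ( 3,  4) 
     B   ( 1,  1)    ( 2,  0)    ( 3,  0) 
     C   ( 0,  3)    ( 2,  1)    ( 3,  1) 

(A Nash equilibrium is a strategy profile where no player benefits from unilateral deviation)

Nash equilibrium: (A, X), (A, Z)

Work:
Best responses:
  P1 vs X: payoffs [3, 1, 0] → best response A (payoff 3)
  P1 vs Y: payoffs [1, 2, 2] → best response B/C (payoff 2)
  P1 vs Z: payoffs [3, 3, 3] → best response A/B/C (payoff 3)
  P2 vs A: payoffs [4, 0, 4] → best response X/Z (payoff 4)
  P2 vs B: payoffs [1, 0, 0] → best response X (payoff 1)
  P2 vs C: payoffs [3, 1, 1] → best response X (payoff 3)
Mutual best responses: (A,X), (A,Z) → Nash equilibria.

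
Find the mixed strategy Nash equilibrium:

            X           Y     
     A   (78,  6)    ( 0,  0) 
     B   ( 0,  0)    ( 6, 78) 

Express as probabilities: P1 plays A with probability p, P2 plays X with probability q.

p = 0.9286, q = 0.0714

Work:
Find probabilities that make opponent indifferent:
P2 chooses q to make P1 indifferent between A and B
P1 chooses p to make P2 indifferent between X and Y
Mixed NE: P1 plays (A: 0.9286, B: 0.0714), P2 plays (X: 0.0714, Y: 0.9286)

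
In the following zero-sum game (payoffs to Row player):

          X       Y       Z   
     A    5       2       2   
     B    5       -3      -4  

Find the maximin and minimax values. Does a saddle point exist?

Maximin = 2, Minimax = 2, Saddle: True

Work:
Row minimums: [2, -4] → maximin = 2
Column maximums: [5, 2, 2] → minimax = 2
Saddle point exists! Game value = 2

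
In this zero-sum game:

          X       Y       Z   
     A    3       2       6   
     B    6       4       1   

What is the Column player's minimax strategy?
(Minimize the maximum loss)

Column should play Y, value = 4

Work:
Column player minimizes Row's maximum payoff:
Column X: max payoff to Row = 6
Column Y: max payoff to Row = 4
Column Z: max payoff to Row = 6
Minimum is 4, achieved by column Y.
Minimax strategy: Y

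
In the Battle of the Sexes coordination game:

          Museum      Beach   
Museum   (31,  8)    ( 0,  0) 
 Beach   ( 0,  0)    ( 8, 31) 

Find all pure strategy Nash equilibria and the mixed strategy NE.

Pure NE: (Museum, Museum) and (Beach, Beach); Mixed NE: p = 0.7949, q = 0.2051

Work:
Check pure NE:
(Museum, Museum): (31, 8) - no unilateral deviation beneficial
(Beach, Beach): (8, 31) - no unilateral deviation beneficial
Mixed NE: P1 plays Museum with p = 0.7949, P2 plays Museum with q = 0.2051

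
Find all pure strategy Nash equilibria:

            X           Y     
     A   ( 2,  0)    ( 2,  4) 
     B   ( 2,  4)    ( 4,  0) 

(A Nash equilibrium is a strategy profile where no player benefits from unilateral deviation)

Nash equilibrium: (B, X)

Work:
Best responses:
  P1 vs X: payoffs [2, 2] → best response A/B (payoff 2)
  P1 vs Y: payoffs [2, 4] → best response B (payoff 4)
  P2 vs A: payoffs [0, 4] → best response Y (payoff 4)
  P2 vs B: payoffs [4, 0] → best response X (payoff 4)
Mutual best responses: (B,X) → Nash equilibria.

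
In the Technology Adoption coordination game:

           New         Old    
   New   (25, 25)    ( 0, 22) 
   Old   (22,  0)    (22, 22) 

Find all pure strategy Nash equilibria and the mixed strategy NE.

Pure NE: (New, New) and (Old, Old); Mixed NE: p = 0.88, q = 0.88

Work:
Check pure NE:
(New, New): (25, 25) - no unilateral deviation beneficial
(Old, Old): (22, 22) - no unilateral deviation beneficial
Mixed NE: P1 plays New with p = 0.88, P2 plays New with q = 0.88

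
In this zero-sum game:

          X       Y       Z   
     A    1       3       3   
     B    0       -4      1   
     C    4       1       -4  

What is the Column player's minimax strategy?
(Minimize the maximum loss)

Column should play Y or Z (all achieve the minimum), value = 3

Work:
Column player minimizes Row's maximum payoff:
Column X: max payoff to Row = 4
Column Y: max payoff to Row = 3
Column Z: max payoff to Row = 3
Minimum is 3, achieved by columns Y, Z (tied).
Each of Y or Z is a minimax strategy.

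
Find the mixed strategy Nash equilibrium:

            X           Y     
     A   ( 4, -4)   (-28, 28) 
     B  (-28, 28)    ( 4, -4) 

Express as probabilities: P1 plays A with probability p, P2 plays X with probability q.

p = 0.5, q = 0.5

Work:
Find probabilities that make opponent indifferent:
P2 chooses q to make P1 indifferent between A and B
P1 chooses p to make P2 indifferent between X and Y
Mixed NE: P1 plays (A: 0.5, B: 0.5), P2 plays (X: 0.5, Y: 0.5)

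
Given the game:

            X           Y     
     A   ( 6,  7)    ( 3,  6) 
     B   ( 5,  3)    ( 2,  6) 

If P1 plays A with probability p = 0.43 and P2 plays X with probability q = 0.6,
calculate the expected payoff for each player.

E[P1] = 4.23, E[P2] = 5.232

Work:
E[P1] = p·q·π₁(A,X) + p·(1-q)·π₁(A,Y) + (1-p)·q·π₁(B,X) + (1-p)·(1-q)·π₁(B,Y)
= 0.43·0.6·6 + 0.43·0.4·3 + 0.57·0.6·5 + 0.57·0.4·2
= 4.23

E[P2] = 5.232 (similar calculation)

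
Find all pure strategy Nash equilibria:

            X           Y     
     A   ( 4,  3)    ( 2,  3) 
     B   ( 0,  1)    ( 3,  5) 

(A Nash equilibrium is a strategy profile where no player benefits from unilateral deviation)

Nash equilibrium: (A, X), (B, Y)

Work:
Best responses:
  P1 vs X: payoffs [4, 0] → best response A (payoff 4)
  P1 vs Y: payoffs [2, 3] → best response B (payoff 3)
  P2 vs A: payoffs [3, 3] → best response X/Y (payoff 3)
  P2 vs B: payoffs [1, 5] → best response Y (payoff 5)
Mutual best responses: (A,X), (B,Y) → Nash equilibria.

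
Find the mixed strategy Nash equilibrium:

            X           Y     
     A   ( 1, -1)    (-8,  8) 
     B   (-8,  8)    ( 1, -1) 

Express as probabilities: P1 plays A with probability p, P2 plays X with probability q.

p = 0.5, q = 0.5

Work:
Find probabilities that make opponent indifferent:
P2 chooses q to make P1 indifferent between A and B
P1 chooses p to make P2 indifferent between X and Y
Mixed NE: P1 plays (A: 0.5, B: 0.5), P2 plays (X: 0.5, Y: 0.5)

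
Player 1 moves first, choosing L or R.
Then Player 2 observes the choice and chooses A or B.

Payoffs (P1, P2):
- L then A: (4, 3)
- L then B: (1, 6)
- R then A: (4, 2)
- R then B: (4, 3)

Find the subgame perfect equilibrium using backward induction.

P1 plays R, P2 plays B after L and B after R; Payoff (4, 3)

Work:
Backward induction:
After L: P2 chooses B → P1 gets 1
After R: P2 chooses B → P1 gets 4
P1 chooses R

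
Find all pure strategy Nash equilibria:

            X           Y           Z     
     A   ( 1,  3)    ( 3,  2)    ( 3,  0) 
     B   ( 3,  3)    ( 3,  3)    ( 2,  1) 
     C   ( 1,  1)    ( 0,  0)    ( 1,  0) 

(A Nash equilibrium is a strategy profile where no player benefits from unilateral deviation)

Nash equilibrium: (B, X), (B, Y)

Work:
Best responses:
  P1 vs X: payoffs [1, 3, 1] → best response B (payoff 3)
  P1 vs Y: payoffs [3, 3, 0] → best response A/B (payoff 3)
  P1 vs Z: payoffs [3, 2, 1] → best response A (payoff 3)
  P2 vs A: payoffs [3, 2, 0] → best response X (payoff 3)
  P2 vs B: payoffs [3, 3, 1] → best response X/Y (payoff 3)
  P2 vs C: payoffs [1, 0, 0] → best response X (payoff 1)
Mutual best responses: (B,X), (B,Y) → Nash equilibria.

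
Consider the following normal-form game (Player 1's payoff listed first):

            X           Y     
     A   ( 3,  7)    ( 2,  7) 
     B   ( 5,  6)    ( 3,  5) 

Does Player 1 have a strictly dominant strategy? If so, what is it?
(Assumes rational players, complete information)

Yes, Player 1's strictly dominant strategy is B

Work:
A strategy strictly dominates another if it gives a strictly higher payoff against every opponent action. Compare each pair of P1's strategies column-by-column:
  A vs B: [3 vs 5, 2 vs 3] → A does not strictly dominate B (column X: 3 ≤ 5)
  B vs A: [5 vs 3, 3 vs 2] → B strictly dominates A
B strictly dominates every other strategy → strictly dominant.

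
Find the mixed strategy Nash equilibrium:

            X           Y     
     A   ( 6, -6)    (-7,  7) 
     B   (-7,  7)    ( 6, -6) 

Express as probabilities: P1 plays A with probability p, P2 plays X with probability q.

p = 0.5, q = 0.5

Work:
Find probabilities that make opponent indifferent:
P2 chooses q to make P1 indifferent between A and B
P1 chooses p to make P2 indifferent between X and Y
Mixed NE: P1 plays (A: 0.5, B: 0.5), P2 plays (X: 0.5, Y: 0.5)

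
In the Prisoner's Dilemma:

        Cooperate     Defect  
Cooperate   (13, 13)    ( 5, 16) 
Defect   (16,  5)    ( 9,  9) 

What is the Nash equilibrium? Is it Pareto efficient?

(Defect, Defect) is NE; not Pareto efficient

Work:
Defect dominates Cooperate for both players:
If P2 cooperates: Defect (16) > Cooperate (13)
If P2 defects: Defect (9) > Cooperate (5)
NE: (Defect, Defect) with payoff (9, 9)
But (Cooperate, Cooperate) = (13, 13) Pareto dominates (9, 9)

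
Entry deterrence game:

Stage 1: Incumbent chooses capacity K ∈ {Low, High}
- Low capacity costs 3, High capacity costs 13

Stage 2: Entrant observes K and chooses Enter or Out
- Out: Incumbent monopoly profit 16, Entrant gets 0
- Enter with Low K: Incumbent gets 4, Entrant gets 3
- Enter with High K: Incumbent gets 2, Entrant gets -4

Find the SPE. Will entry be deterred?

SPE: (High, Enter|Low, Out|High); Entry deterred. Incumbent net profit = 3

Work:
After Low K: Entrant enters (3 > 0)
After High K: Entrant stays out (-4 < 0)
Incumbent: Low → 4−3=1, High → 16−13=3
Incumbent chooses High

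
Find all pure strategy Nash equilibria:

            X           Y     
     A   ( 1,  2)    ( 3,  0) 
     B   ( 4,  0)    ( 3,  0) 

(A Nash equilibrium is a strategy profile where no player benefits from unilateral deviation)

Nash equilibrium: (B, X), (B, Y)

Work:
Best responses:
  P1 vs X: payoffs [1, 4] → best response B (payoff 4)
  P1 vs Y: payoffs [3, 3] → best response A/B (payoff 3)
  P2 vs A: payoffs [2, 0] → best response X (payoff 2)
  P2 vs B: payoffs [0, 0] → best response X/Y (payoff 0)
Mutual best responses: (B,X), (B,Y) → Nash equilibria.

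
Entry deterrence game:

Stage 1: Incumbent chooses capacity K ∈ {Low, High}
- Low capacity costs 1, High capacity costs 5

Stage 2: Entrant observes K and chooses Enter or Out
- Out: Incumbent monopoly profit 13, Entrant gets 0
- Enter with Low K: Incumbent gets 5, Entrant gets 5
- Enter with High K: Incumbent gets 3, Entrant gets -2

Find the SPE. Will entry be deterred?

SPE: (High, Enter|Low, Out|High); Entry deterred. Incumbent net profit = 8

Work:
After Low K: Entrant enters (5 > 0)
After High K: Entrant stays out (-2 < 0)
Incumbent: Low → 5−1=4, High → 13−5=8
Incumbent chooses High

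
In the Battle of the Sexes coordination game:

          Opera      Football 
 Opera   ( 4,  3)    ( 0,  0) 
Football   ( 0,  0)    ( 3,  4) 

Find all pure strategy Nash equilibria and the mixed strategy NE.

Pure NE: (Opera, Opera) and (Football, Football); Mixed NE: p = 0.5714, q = 0.4286

Work:
Check pure NE:
(Opera, Opera): (4, 3) - no unilateral deviation beneficial
(Football, Football): (3, 4) - no unilateral deviation beneficial
Mixed NE: P1 plays Opera with p = 0.5714, P2 plays Opera with q = 0.4286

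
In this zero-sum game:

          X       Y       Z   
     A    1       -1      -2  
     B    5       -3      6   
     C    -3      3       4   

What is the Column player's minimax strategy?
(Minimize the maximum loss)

Column should play Y, value = 3

Work:
Column player minimizes Row's maximum payoff:
Column X: max payoff to Row = 5
Column Y: max payoff to Row = 3
Column Z: max payoff to Row = 6
Minimum is 3, achieved by column Y.
Minimax strategy: Y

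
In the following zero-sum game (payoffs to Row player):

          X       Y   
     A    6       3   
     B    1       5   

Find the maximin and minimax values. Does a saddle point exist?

Maximin = 3, Minimax = 5, Saddle: False

Work:
Row minimums: [3, 1] → maximin = 3
Column maximums: [6, 5] → minimax = 5
No saddle point (maximin ≠ minimax). Mixed strategy needed.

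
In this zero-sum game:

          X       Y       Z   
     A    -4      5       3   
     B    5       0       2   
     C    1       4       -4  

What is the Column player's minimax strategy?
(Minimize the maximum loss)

Column should play Z, value = 3

Work:
Column player minimizes Row's maximum payoff:
Column X: max payoff to Row = 5
Column Y: max payoff to Row = 5
Column Z: max payoff to Row = 3
Minimum is 3, achieved by column Z.
Minimax strategy: Z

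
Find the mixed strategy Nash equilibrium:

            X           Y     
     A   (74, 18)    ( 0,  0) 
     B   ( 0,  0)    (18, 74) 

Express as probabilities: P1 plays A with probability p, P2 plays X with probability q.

p = 0.8043, q = 0.1957

Work:
Find probabilities that make opponent indifferent:
P2 chooses q to make P1 indifferent between A and B
P1 chooses p to make P2 indifferent between X and Y
Mixed NE: P1 plays (A: 0.8043, B: 0.1957), P2 plays (X: 0.1957, Y: 0.8043)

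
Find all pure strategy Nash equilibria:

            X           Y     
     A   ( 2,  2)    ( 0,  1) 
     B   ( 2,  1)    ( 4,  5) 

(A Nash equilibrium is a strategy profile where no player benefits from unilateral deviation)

Nash equilibrium: (A, X), (B, Y)

Work:
Best responses:
  P1 vs X: payoffs [2, 2] → best response A/B (payoff 2)
  P1 vs Y: payoffs [0, 4] → best response B (payoff 4)
  P2 vs A: payoffs [2, 1] → best response X (payoff 2)
  P2 vs B: payoffs [1, 5] → best response Y (payoff 5)
Mutual best responses: (A,X), (B,Y) → Nash equilibria.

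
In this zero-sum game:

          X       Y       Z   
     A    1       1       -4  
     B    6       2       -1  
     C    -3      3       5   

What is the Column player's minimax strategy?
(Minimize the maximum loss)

Column should play Y, value = 3

Work:
Column player minimizes Row's maximum payoff:
Column X: max payoff to Row = 6
Column Y: max payoff to Row = 3
Column Z: max payoff to Row = 5
Minimum is 3, achieved by column Y.
Minimax strategy: Y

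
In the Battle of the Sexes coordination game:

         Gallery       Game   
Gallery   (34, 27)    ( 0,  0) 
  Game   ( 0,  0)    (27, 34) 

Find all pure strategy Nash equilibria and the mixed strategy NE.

Pure NE: (Gallery, Gallery) and (Game, Game); Mixed NE: p = 0.5574, q = 0.4426

Work:
Check pure NE:
(Gallery, Gallery): (34, 27) - no unilateral deviation beneficial
(Game, Game): (27, 34) - no unilateral deviation beneficial
Mixed NE: P1 plays Gallery with p = 0.5574, P2 plays Gallery with q = 0.4426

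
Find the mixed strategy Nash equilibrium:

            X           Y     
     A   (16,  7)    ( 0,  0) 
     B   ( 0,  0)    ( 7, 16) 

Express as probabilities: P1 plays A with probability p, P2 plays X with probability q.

p = 0.6957, q = 0.3043

Work:
Find probabilities that make opponent indifferent:
P2 chooses q to make P1 indifferent between A and B
P1 chooses p to make P2 indifferent between X and Y
Mixed NE: P1 plays (A: 0.6957, B: 0.3043), P2 plays (X: 0.3043, Y: 0.6957)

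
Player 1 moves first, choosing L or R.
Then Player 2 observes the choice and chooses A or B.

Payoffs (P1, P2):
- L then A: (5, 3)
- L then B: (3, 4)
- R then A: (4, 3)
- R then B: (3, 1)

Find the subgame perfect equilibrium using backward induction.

P1 plays R, P2 plays B after L and A after R; Payoff (4, 3)

Work:
Backward induction:
After L: P2 chooses B → P1 gets 3
After R: P2 chooses A → P1 gets 4
P1 chooses R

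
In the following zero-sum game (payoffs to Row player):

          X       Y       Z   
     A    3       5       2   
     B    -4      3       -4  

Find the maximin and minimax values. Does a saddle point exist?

Maximin = 2, Minimax = 2, Saddle: True

Work:
Row minimums: [2, -4] → maximin = 2
Column maximums: [3, 5, 2] → minimax = 2
Saddle point exists! Game value = 2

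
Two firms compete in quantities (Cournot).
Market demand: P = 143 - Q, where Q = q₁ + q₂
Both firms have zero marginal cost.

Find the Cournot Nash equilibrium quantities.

q₁* = q₂* = 47.67; P* = 47.67

Work:
Profit: π_i = P·q_i = (a - q_i - q_j)·q_i
FOC: ∂π_i/∂q_i = a - 2q_i - q_j = 0
Reaction function: q_i = (143 - q_j)/2
Symmetry: q* = 143/3 = 47.67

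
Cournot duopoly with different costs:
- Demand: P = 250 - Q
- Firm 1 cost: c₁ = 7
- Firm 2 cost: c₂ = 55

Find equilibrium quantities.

q₁* = 97.0, q₂* = 49.0

Work:
Reaction: q₁ = (250 - 7 - q₂)/2
Reaction: q₂ = (250 - 55 - q₁)/2
Solve simultaneously:
q₁* = (250 - 2×7 + 55)/3 = 97.0
q₂* = (250 - 2×55 + 7)/3 = 49.0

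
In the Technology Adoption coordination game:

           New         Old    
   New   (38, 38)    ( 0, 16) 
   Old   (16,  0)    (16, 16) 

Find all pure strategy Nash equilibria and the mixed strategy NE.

Pure NE: (New, New) and (Old, Old); Mixed NE: p = 0.4211, q = 0.4211

Work:
Check pure NE:
(New, New): (38, 38) - no unilateral deviation beneficial
(Old, Old): (16, 16) - no unilateral deviation beneficial
Mixed NE: P1 plays New with p = 0.4211, P2 plays New with q = 0.4211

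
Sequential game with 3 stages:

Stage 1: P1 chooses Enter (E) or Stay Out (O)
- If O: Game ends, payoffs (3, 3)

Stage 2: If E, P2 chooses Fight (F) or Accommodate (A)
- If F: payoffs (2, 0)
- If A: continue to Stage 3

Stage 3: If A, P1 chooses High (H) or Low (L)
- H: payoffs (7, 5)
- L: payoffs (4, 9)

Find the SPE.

SPE: (E, A, H); Outcome (7, 5)

Work:
Stage 3: P1 chooses H (7 vs 4)
Stage 2: P2: F->0, A->5 (anticipating H). Choose A
Stage 1: P1: O->3, E->7 (anticipating A, H). Choose E
SPE path: E -> A -> H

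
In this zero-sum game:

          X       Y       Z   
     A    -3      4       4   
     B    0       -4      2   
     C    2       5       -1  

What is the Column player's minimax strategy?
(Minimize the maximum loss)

Column should play X, value = 2

Work:
Column player minimizes Row's maximum payoff:
Column X: max payoff to Row = 2
Column Y: max payoff to Row = 5
Column Z: max payoff to Row = 4
Minimum is 2, achieved by column X.
Minimax strategy: X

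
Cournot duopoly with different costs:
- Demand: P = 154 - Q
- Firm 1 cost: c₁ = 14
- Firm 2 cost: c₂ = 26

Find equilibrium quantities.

q₁* = 50.67, q₂* = 38.67

Work:
Reaction: q₁ = (154 - 14 - q₂)/2
Reaction: q₂ = (154 - 26 - q₁)/2
Solve simultaneously:
q₁* = (154 - 2×14 + 26)/3 = 50.67
q₂* = (154 - 2×26 + 14)/3 = 38.67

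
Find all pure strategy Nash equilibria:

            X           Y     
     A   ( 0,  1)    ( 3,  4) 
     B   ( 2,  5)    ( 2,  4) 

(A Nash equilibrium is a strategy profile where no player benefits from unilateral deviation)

Nash equilibrium: (A, Y), (B, X)

Work:
Best responses:
  P1 vs X: payoffs [0, 2] → best response B (payoff 2)
  P1 vs Y: payoffs [3, 2] → best response A (payoff 3)
  P2 vs A: payoffs [1, 4] → best response Y (payoff 4)
  P2 vs B: payoffs [5, 4] → best response X (payoff 5)
Mutual best responses: (A,Y), (B,X) → Nash equilibria.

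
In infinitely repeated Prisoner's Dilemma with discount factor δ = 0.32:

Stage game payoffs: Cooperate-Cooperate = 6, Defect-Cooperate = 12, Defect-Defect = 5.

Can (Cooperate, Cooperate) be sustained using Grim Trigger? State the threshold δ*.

δ* = 0.8571; since δ = 0.32 < 0.8571, cooperation cannot be sustained

Work:
For Grim Trigger:
Cooperate forever: 6/(1-δ)
Defect then punished: 12 + 5·δ/(1-δ)
Need: 6/(1-δ) ≥ 12 + 5·δ/(1-δ)
Solving: δ ≥ (T-R)/(T-P) = (12-6)/(12-5) = 0.8571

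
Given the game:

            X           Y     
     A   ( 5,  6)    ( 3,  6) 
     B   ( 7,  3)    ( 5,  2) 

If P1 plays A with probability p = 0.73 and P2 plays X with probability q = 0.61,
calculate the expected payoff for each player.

E[P1] = 4.76, E[P2] = 5.0847

Work:
E[P1] = p·q·π₁(A,X) + p·(1-q)·π₁(A,Y) + (1-p)·q·π₁(B,X) + (1-p)·(1-q)·π₁(B,Y)
= 0.73·0.61·5 + 0.73·0.39·3 + 0.27·0.61·7 + 0.27·0.39·5
= 4.76

E[P2] = 5.0847 (similar calculation)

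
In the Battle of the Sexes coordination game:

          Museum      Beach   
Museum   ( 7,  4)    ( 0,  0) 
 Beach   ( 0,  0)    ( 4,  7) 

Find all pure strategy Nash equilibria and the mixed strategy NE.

Pure NE: (Museum, Museum) and (Beach, Beach); Mixed NE: p = 0.6364, q = 0.3636

Work:
Check pure NE:
(Museum, Museum): (7, 4) - no unilateral deviation beneficial
(Beach, Beach): (4, 7) - no unilateral deviation beneficial
Mixed NE: P1 plays Museum with p = 0.6364, P2 plays Museum with q = 0.3636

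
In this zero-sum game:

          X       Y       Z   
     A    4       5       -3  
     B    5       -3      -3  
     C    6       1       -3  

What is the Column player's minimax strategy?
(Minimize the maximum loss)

Column should play Z, value = -3

Work:
Column player minimizes Row's maximum payoff:
Column X: max payoff to Row = 6
Column Y: max payoff to Row = 5
Column Z: max payoff to Row = -3
Minimum is -3, achieved by column Z.
Minimax strategy: Z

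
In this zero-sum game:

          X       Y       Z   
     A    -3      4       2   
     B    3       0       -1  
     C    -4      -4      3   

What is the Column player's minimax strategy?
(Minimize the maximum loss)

Column should play X or Z (all achieve the minimum), value = 3

Work:
Column player minimizes Row's maximum payoff:
Column X: max payoff to Row = 3
Column Y: max payoff to Row = 4
Column Z: max payoff to Row = 3
Minimum is 3, achieved by columns X, Z (tied).
Each of X or Z is a minimax strategy.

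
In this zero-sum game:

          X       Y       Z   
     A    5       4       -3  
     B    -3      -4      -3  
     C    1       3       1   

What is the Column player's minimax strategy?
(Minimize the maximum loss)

Column should play Z, value = 1

Work:
Column player minimizes Row's maximum payoff:
Column X: max payoff to Row = 5
Column Y: max payoff to Row = 4
Column Z: max payoff to Row = 1
Minimum is 1, achieved by column Z.
Minimax strategy: Z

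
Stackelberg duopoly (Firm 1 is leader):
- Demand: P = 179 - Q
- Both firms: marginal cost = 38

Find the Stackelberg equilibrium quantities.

q₁* (leader) = 70.5, q₂* (follower) = 35.25

Work:
Follower's reaction: q₂ = (a - c - q₁)/2
Leader substitutes: π₁ = q₁·(a - q₁ - (a-c-q₁)/2 - c)
FOC: q₁* = (179 - 38)/2 = 70.50
Then: q₂* = (179 - 38 - 70.5)/2 = 35.25
Leader has first-mover advantage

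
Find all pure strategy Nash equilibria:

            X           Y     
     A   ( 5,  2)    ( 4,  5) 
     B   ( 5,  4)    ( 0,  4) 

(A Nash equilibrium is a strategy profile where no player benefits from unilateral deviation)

Nash equilibrium: (A, Y), (B, X)

Work:
Best responses:
  P1 vs X: payoffs [5, 5] → best response A/B (payoff 5)
  P1 vs Y: payoffs [4, 0] → best response A (payoff 4)
  P2 vs A: payoffs [2, 5] → best response Y (payoff 5)
  P2 vs B: payoffs [4, 4] → best response X/Y (payoff 4)
Mutual best responses: (A,Y), (B,X) → Nash equilibria.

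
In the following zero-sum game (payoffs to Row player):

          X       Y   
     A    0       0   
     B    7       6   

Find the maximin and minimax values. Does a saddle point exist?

Maximin = 6, Minimax = 6, Saddle: True

Work:
Row minimums: [0, 6] → maximin = 6
Column maximums: [7, 6] → minimax = 6
Saddle point exists! Game value = 6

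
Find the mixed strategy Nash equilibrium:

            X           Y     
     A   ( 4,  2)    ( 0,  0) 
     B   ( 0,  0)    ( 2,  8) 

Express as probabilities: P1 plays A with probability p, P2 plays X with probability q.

p = 0.8, q = 0.3333

Work:
Find probabilities that make opponent indifferent:
P2 chooses q to make P1 indifferent between A and B
P1 chooses p to make P2 indifferent between X and Y
Mixed NE: P1 plays (A: 0.8, B: 0.2), P2 plays (X: 0.3333, Y: 0.6667)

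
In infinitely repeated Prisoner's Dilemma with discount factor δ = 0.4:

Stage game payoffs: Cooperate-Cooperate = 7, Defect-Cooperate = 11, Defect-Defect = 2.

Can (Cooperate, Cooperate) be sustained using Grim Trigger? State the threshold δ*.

δ* = 0.4444; since δ = 0.4 < 0.4444, cooperation cannot be sustained

Work:
For Grim Trigger:
Cooperate forever: 7/(1-δ)
Defect then punished: 11 + 2·δ/(1-δ)
Need: 7/(1-δ) ≥ 11 + 2·δ/(1-δ)
Solving: δ ≥ (T-R)/(T-P) = (11-7)/(11-2) = 0.4444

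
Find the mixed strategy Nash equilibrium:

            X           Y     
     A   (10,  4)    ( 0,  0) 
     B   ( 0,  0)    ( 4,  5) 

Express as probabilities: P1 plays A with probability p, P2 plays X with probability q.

p = 0.5556, q = 0.2857

Work:
Find probabilities that make opponent indifferent:
P2 chooses q to make P1 indifferent between A and B
P1 chooses p to make P2 indifferent between X and Y
Mixed NE: P1 plays (A: 0.5556, B: 0.4444), P2 plays (X: 0.2857, Y: 0.7143)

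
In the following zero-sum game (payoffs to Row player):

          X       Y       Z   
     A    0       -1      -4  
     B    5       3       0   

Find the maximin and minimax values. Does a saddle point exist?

Maximin = 0, Minimax = 0, Saddle: True

Work:
Row minimums: [-4, 0] → maximin = 0
Column maximums: [5, 3, 0] → minimax = 0
Saddle point exists! Game value = 0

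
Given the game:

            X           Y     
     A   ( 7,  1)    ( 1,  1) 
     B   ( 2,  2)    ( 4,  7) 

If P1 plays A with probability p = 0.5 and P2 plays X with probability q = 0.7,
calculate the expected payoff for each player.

E[P1] = 3.9, E[P2] = 2.25

Work:
E[P1] = p·q·π₁(A,X) + p·(1-q)·π₁(A,Y) + (1-p)·q·π₁(B,X) + (1-p)·(1-q)·π₁(B,Y)
= 0.5·0.7·7 + 0.5·0.3·1 + 0.5·0.7·2 + 0.5·0.3·4
= 3.9

E[P2] = 2.25 (similar calculation)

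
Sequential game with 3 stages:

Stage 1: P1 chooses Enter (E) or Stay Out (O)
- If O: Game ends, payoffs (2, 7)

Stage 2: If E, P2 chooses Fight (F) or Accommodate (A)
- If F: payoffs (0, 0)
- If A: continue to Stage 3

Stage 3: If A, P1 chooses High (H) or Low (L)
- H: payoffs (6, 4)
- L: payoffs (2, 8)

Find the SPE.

SPE: (E, A, H); Outcome (6, 4)

Work:
Stage 3: P1 chooses H (6 vs 2)
Stage 2: P2: F->0, A->4 (anticipating H). Choose A
Stage 1: P1: O->2, E->6 (anticipating A, H). Choose E
SPE path: E -> A -> H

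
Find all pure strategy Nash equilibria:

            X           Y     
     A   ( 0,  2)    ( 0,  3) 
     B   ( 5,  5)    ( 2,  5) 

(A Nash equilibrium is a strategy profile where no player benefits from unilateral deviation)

Nash equilibrium: (B, X), (B, Y)

Work:
Best responses:
  P1 vs X: payoffs [0, 5] → best response B (payoff 5)
  P1 vs Y: payoffs [0, 2] → best response B (payoff 2)
  P2 vs A: payoffs [2, 3] → best response Y (payoff 3)
  P2 vs B: payoffs [5, 5] → best response X/Y (payoff 5)
Mutual best responses: (B,X), (B,Y) → Nash equilibria.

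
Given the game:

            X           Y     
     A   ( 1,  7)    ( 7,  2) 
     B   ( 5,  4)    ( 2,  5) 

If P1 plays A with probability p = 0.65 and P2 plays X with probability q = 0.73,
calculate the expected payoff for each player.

E[P1] = 3.1695, E[P2] = 5.167

Work:
E[P1] = p·q·π₁(A,X) + p·(1-q)·π₁(A,Y) + (1-p)·q·π₁(B,X) + (1-p)·(1-q)·π₁(B,Y)
= 0.65·0.73·1 + 0.65·0.27·7 + 0.35·0.73·5 + 0.35·0.27·2
= 3.1695

E[P2] = 5.167 (similar calculation)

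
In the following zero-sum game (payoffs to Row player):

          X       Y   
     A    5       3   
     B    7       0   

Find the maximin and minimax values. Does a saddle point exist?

Maximin = 3, Minimax = 3, Saddle: True

Work:
Row minimums: [3, 0] → maximin = 3
Column maximums: [7, 3] → minimax = 3
Saddle point exists! Game value = 3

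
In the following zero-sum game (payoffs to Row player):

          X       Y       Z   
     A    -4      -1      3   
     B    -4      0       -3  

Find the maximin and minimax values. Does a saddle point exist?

Maximin = -4, Minimax = -4, Saddle: True

Work:
Row minimums: [-4, -4] → maximin = -4
Column maximums: [-4, 0, 3] → minimax = -4
Saddle point exists! Game value = -4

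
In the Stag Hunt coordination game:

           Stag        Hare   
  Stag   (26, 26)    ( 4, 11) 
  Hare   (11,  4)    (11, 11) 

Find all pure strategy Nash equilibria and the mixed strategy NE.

Pure NE: (Stag, Stag) and (Hare, Hare); Mixed NE: p = 0.3182, q = 0.3182

Work:
Check pure NE:
(Stag, Stag): (26, 26) - no unilateral deviation beneficial
(Hare, Hare): (11, 11) - no unilateral deviation beneficial
Mixed NE: P1 plays Stag with p = 0.3182, P2 plays Stag with q = 0.3182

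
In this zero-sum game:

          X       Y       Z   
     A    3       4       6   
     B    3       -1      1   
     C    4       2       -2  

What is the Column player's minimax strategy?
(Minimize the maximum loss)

Column should play X or Y (all achieve the minimum), value = 4

Work:
Column player minimizes Row's maximum payoff:
Column X: max payoff to Row = 4
Column Y: max payoff to Row = 4
Column Z: max payoff to Row = 6
Minimum is 4, achieved by columns X, Y (tied).
Each of X or Y is a minimax strategy.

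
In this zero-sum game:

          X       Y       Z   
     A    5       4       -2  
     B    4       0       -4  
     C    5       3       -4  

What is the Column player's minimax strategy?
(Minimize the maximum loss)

Column should play Z, value = -2

Work:
Column player minimizes Row's maximum payoff:
Column X: max payoff to Row = 5
Column Y: max payoff to Row = 4
Column Z: max payoff to Row = -2
Minimum is -2, achieved by column Z.
Minimax strategy: Z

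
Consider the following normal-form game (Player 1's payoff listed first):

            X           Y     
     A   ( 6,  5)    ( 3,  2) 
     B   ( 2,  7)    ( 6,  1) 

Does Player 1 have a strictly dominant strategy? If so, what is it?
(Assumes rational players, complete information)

No strictly dominant strategy exists for Player 1

Work:
A strategy strictly dominates another if it gives a strictly higher payoff against every opponent action. Compare each pair of P1's strategies column-by-column:
  A vs B: [6 vs 2, 3 vs 6] → A does not strictly dominate B (column Y: 3 ≤ 6)
  B vs A: [2 vs 6, 6 vs 3] → B does not strictly dominate A (column X: 2 ≤ 6)
No single strategy strictly dominates all others → no strictly dominant strategy.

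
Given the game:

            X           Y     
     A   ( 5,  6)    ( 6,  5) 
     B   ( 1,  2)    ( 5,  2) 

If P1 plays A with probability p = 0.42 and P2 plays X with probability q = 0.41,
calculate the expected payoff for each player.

E[P1] = 4.2966, E[P2] = 3.4322

Work:
E[P1] = p·q·π₁(A,X) + p·(1-q)·π₁(A,Y) + (1-p)·q·π₁(B,X) + (1-p)·(1-q)·π₁(B,Y)
= 0.42·0.41·5 + 0.42·0.59·6 + 0.58·0.41·1 + 0.58·0.59·5
= 4.2966

E[P2] = 3.4322 (similar calculation)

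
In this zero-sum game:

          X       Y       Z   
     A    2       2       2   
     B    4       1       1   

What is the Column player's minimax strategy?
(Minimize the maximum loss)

Column should play Y or Z (all achieve the minimum), value = 2

Work:
Column player minimizes Row's maximum payoff:
Column X: max payoff to Row = 4
Column Y: max payoff to Row = 2
Column Z: max payoff to Row = 2
Minimum is 2, achieved by columns Y, Z (tied).
Each of Y or Z is a minimax strategy.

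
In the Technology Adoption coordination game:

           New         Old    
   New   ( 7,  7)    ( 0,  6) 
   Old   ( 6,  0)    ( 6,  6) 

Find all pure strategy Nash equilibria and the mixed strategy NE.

Pure NE: (New, New) and (Old, Old); Mixed NE: p = 0.8571, q = 0.8571

Work:
Check pure NE:
(New, New): (7, 7) - no unilateral deviation beneficial
(Old, Old): (6, 6) - no unilateral deviation beneficial
Mixed NE: P1 plays New with p = 0.8571, P2 plays New with q = 0.8571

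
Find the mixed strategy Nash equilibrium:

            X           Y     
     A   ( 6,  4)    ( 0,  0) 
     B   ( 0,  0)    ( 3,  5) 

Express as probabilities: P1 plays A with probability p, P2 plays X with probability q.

p = 0.5556, q = 0.3333

Work:
Find probabilities that make opponent indifferent:
P2 chooses q to make P1 indifferent between A and B
P1 chooses p to make P2 indifferent between X and Y
Mixed NE: P1 plays (A: 0.5556, B: 0.4444), P2 plays (X: 0.3333, Y: 0.6667)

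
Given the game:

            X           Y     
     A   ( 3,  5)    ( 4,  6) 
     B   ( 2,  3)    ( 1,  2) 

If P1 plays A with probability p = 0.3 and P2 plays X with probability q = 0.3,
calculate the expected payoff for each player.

E[P1] = 2.02, E[P2] = 3.32

Work:
E[P1] = p·q·π₁(A,X) + p·(1-q)·π₁(A,Y) + (1-p)·q·π₁(B,X) + (1-p)·(1-q)·π₁(B,Y)
= 0.3·0.3·3 + 0.3·0.7·4 + 0.7·0.3·2 + 0.7·0.7·1
= 2.02

E[P2] = 3.32 (similar calculation)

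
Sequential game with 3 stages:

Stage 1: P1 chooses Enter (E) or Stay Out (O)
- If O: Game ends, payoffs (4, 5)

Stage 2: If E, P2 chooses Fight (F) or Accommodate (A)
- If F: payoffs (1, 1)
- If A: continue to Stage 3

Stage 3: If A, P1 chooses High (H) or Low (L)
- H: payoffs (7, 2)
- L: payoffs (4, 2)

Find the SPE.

SPE: (E, A, H); Outcome (7, 2)

Work:
Stage 3: P1 chooses H (7 vs 4)
Stage 2: P2: F->1, A->2 (anticipating H). Choose A
Stage 1: P1: O->4, E->7 (anticipating A, H). Choose E
SPE path: E -> A -> H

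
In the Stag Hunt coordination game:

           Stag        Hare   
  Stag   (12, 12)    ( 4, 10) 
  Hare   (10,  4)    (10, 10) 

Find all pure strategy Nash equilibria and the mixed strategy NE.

Pure NE: (Stag, Stag) and (Hare, Hare); Mixed NE: p = 0.75, q = 0.75

Work:
Check pure NE:
(Stag, Stag): (12, 12) - no unilateral deviation beneficial
(Hare, Hare): (10, 10) - no unilateral deviation beneficial
Mixed NE: P1 plays Stag with p = 0.75, P2 plays Stag with q = 0.75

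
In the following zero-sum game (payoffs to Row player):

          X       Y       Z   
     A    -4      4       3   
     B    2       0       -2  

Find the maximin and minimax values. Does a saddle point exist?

Maximin = -2, Minimax = 2, Saddle: False

Work:
Row minimums: [-4, -2] → maximin = -2
Column maximums: [2, 4, 3] → minimax = 2
No saddle point (maximin ≠ minimax). Mixed strategy needed.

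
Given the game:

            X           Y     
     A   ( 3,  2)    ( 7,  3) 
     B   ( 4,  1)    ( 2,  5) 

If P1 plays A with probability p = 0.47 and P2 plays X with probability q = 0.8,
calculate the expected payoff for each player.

E[P1] = 3.694, E[P2] = 1.988

Work:
E[P1] = p·q·π₁(A,X) + p·(1-q)·π₁(A,Y) + (1-p)·q·π₁(B,X) + (1-p)·(1-q)·π₁(B,Y)
= 0.47·0.8·3 + 0.47·0.2·7 + 0.53·0.8·4 + 0.53·0.2·2
= 3.694

E[P2] = 1.988 (similar calculation)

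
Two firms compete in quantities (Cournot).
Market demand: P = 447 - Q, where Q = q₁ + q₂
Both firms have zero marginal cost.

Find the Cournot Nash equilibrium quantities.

q₁* = q₂* = 149.0; P* = 149.0

Work:
Profit: π_i = P·q_i = (a - q_i - q_j)·q_i
FOC: ∂π_i/∂q_i = a - 2q_i - q_j = 0
Reaction function: q_i = (447 - q_j)/2
Symmetry: q* = 447/3 = 149.0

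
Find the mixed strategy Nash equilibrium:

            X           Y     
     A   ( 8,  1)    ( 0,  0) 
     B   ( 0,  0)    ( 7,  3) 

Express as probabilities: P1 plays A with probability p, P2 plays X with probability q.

p = 0.75, q = 0.4667

Work:
Find probabilities that make opponent indifferent:
P2 chooses q to make P1 indifferent between A and B
P1 chooses p to make P2 indifferent between X and Y
Mixed NE: P1 plays (A: 0.75, B: 0.25), P2 plays (X: 0.4667, Y: 0.5333)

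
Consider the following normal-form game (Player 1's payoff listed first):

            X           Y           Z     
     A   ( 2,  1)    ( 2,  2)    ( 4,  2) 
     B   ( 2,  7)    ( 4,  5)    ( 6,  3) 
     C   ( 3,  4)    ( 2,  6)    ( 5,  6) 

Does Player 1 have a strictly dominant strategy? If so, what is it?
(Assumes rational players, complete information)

No strictly dominant strategy exists for Player 1

Work:
A strategy strictly dominates another if it gives a strictly higher payoff against every opponent action. Compare each pair of P1's strategies column-by-column:
  A vs B: [2 vs 2, 2 vs 4, 4 vs 6] → A does not strictly dominate B (column X: 2 ≤ 2)
  A vs C: [2 vs 3, 2 vs 2, 4 vs 5] → A does not strictly dominate C (column X: 2 ≤ 3)
  B vs A: [2 vs 2, 4 vs 2, 6 vs 4] → B does not strictly dominate A (column X: 2 ≤ 2)
  B vs C: [2 vs 3, 4 vs 2, 6 vs 5] → B does not strictly dominate C (column X: 2 ≤ 3)
  C vs A: [3 vs 2, 2 vs 2, 5 vs 4] → C does not strictly dominate A (column Y: 2 ≤ 2)
  C vs B: [3 vs 2, 2 vs 4, 5 vs 6] → C does not strictly dominate B (column Y: 2 ≤ 4)
No single strategy strictly dominates all others → no strictly dominant strategy.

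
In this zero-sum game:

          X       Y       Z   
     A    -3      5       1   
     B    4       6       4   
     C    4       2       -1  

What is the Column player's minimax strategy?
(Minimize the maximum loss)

Column should play X or Z (all achieve the minimum), value = 4

Work:
Column player minimizes Row's maximum payoff:
Column X: max payoff to Row = 4
Column Y: max payoff to Row = 6
Column Z: max payoff to Row = 4
Minimum is 4, achieved by columns X, Z (tied).
Each of X or Z is a minimax strategy.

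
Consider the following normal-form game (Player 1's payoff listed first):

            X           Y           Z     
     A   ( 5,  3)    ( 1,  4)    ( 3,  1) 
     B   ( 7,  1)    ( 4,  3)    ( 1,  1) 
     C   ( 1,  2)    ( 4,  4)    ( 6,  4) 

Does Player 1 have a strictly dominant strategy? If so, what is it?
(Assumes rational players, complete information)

No strictly dominant strategy exists for Player 1

Work:
A strategy strictly dominates another if it gives a strictly higher payoff against every opponent action. Compare each pair of P1's strategies column-by-column:
  A vs B: [5 vs 7, 1 vs 4, 3 vs 1] → A does not strictly dominate B (column X: 5 ≤ 7)
  A vs C: [5 vs 1, 1 vs 4, 3 vs 6] → A does not strictly dominate C (column Y: 1 ≤ 4)
  B vs A: [7 vs 5, 4 vs 1, 1 vs 3] → B does not strictly dominate A (column Z: 1 ≤ 3)
  B vs C: [7 vs 1, 4 vs 4, 1 vs 6] → B does not strictly dominate C (column Y: 4 ≤ 4)
  C vs A: [1 vs 5, 4 vs 1, 6 vs 3] → C does not strictly dominate A (column X: 1 ≤ 5)
  C vs B: [1 vs 7, 4 vs 4, 6 vs 1] → C does not strictly dominate B (column X: 1 ≤ 7)
No single strategy strictly dominates all others → no strictly dominant strategy.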